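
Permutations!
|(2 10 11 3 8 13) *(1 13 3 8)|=7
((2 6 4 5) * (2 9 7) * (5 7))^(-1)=((2 6 4 7)(5 9))^(-1)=(2 7 4 6)(5 9)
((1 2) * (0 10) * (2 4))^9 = (0 10)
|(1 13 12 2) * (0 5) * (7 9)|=4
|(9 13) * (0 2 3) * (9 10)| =|(0 2 3)(9 13 10)| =3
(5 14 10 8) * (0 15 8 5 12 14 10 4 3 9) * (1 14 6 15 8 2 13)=[8, 14, 13, 9, 3, 10, 15, 7, 12, 0, 5, 11, 6, 1, 4, 2]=(0 8 12 6 15 2 13 1 14 4 3 9)(5 10)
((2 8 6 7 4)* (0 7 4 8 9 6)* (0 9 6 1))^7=(0 8 1 7 9)(2 6 4)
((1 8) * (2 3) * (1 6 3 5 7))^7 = (8)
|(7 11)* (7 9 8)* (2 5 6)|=12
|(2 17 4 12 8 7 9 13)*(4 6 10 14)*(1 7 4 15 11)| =33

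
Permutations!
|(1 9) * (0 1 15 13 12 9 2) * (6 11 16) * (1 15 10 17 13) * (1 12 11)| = 12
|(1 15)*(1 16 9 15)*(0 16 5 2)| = 6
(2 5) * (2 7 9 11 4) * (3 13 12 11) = (2 5 7 9 3 13 12 11 4) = [0, 1, 5, 13, 2, 7, 6, 9, 8, 3, 10, 4, 11, 12]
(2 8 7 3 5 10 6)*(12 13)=(2 8 7 3 5 10 6)(12 13)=[0, 1, 8, 5, 4, 10, 2, 3, 7, 9, 6, 11, 13, 12]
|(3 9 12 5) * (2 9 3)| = 4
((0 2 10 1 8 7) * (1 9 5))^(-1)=(0 7 8 1 5 9 10 2)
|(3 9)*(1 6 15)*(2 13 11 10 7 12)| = 6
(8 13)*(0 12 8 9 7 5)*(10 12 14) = (0 14 10 12 8 13 9 7 5) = [14, 1, 2, 3, 4, 0, 6, 5, 13, 7, 12, 11, 8, 9, 10]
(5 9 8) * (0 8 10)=(0 8 5 9 10)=[8, 1, 2, 3, 4, 9, 6, 7, 5, 10, 0]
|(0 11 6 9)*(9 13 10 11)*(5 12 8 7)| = 4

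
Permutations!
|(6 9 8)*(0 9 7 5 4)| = |(0 9 8 6 7 5 4)| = 7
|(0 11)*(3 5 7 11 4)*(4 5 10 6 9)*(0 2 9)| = |(0 5 7 11 2 9 4 3 10 6)| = 10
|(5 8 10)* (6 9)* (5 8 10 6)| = |(5 10 8 6 9)| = 5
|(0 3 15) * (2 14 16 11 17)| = 15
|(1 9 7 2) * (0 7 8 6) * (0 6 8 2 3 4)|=|(0 7 3 4)(1 9 2)|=12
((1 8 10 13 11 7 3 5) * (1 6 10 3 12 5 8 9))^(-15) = (1 9)(3 8)(5 12 7 11 13 10 6)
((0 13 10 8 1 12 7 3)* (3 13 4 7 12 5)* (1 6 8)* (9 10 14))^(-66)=((0 4 7 13 14 9 10 1 5 3)(6 8))^(-66)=(0 14 5 7 10)(1 4 9 3 13)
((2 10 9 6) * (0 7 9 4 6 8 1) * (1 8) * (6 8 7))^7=(0 9 8 10 6 1 7 4 2)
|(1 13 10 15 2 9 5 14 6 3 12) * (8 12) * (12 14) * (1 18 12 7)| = 8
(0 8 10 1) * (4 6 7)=(0 8 10 1)(4 6 7)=[8, 0, 2, 3, 6, 5, 7, 4, 10, 9, 1]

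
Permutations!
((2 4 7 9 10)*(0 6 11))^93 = ((0 6 11)(2 4 7 9 10))^93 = (11)(2 9 4 10 7)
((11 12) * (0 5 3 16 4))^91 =(0 5 3 16 4)(11 12)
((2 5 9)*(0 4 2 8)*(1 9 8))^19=(0 8 5 2 4)(1 9)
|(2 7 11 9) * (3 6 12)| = |(2 7 11 9)(3 6 12)| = 12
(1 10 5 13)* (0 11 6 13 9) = [11, 10, 2, 3, 4, 9, 13, 7, 8, 0, 5, 6, 12, 1] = (0 11 6 13 1 10 5 9)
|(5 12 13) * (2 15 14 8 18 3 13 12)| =|(2 15 14 8 18 3 13 5)| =8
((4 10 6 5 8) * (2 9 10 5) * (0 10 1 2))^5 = (0 6 10)(1 9 2)(4 8 5)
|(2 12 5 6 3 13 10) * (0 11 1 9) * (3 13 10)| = 28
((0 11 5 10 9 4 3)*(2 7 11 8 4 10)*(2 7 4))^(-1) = (0 3 4 2 8)(5 11 7)(9 10)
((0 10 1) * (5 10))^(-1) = (0 1 10 5)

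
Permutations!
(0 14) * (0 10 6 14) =(6 14 10) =[0, 1, 2, 3, 4, 5, 14, 7, 8, 9, 6, 11, 12, 13, 10]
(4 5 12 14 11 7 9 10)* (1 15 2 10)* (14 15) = (1 14 11 7 9)(2 10 4 5 12 15) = [0, 14, 10, 3, 5, 12, 6, 9, 8, 1, 4, 7, 15, 13, 11, 2]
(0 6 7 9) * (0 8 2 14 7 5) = [6, 1, 14, 3, 4, 0, 5, 9, 2, 8, 10, 11, 12, 13, 7] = (0 6 5)(2 14 7 9 8)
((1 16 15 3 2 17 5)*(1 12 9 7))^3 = (1 3 5 7 15 17 9 16 2 12)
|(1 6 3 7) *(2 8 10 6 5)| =|(1 5 2 8 10 6 3 7)| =8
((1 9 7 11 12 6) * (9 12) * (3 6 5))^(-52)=(1 3 12 6 5)(7 9 11)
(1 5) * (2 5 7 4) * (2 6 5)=[0, 7, 2, 3, 6, 1, 5, 4]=(1 7 4 6 5)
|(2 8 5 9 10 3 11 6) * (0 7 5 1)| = 11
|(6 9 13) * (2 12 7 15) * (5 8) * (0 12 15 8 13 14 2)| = |(0 12 7 8 5 13 6 9 14 2 15)| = 11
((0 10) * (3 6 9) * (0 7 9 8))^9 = ((0 10 7 9 3 6 8))^9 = (0 7 3 8 10 9 6)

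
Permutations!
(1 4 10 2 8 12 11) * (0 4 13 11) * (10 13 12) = (0 4 13 11 1 12)(2 8 10) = [4, 12, 8, 3, 13, 5, 6, 7, 10, 9, 2, 1, 0, 11]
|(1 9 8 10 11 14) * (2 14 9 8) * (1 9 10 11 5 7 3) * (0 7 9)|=11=|(0 7 3 1 8 11 10 5 9 2 14)|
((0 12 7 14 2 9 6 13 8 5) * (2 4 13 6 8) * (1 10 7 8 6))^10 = ((0 12 8 5)(1 10 7 14 4 13 2 9 6))^10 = (0 8)(1 10 7 14 4 13 2 9 6)(5 12)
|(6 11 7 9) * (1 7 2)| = 6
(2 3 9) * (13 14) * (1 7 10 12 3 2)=(1 7 10 12 3 9)(13 14)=[0, 7, 2, 9, 4, 5, 6, 10, 8, 1, 12, 11, 3, 14, 13]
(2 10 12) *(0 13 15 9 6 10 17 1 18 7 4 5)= (0 13 15 9 6 10 12 2 17 1 18 7 4 5)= [13, 18, 17, 3, 5, 0, 10, 4, 8, 6, 12, 11, 2, 15, 14, 9, 16, 1, 7]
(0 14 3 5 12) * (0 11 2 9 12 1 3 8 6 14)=(1 3 5)(2 9 12 11)(6 14 8)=[0, 3, 9, 5, 4, 1, 14, 7, 6, 12, 10, 2, 11, 13, 8]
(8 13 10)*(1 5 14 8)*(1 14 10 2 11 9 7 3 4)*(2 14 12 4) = (1 5 10 12 4)(2 11 9 7 3)(8 13 14) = [0, 5, 11, 2, 1, 10, 6, 3, 13, 7, 12, 9, 4, 14, 8]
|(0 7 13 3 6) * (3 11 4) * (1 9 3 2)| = 10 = |(0 7 13 11 4 2 1 9 3 6)|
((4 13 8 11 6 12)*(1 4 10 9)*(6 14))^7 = (1 12 11 4 10 14 13 9 6 8)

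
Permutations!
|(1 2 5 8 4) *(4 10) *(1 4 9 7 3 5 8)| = 8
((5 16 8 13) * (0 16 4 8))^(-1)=((0 16)(4 8 13 5))^(-1)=(0 16)(4 5 13 8)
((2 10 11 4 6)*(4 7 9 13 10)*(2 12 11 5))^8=(2 10 9 11 6)(4 5 13 7 12)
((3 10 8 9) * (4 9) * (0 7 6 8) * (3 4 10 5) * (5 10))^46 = ((0 7 6 8 5 3 10)(4 9))^46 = (0 5 7 3 6 10 8)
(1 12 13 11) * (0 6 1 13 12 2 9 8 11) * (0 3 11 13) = (0 6 1 2 9 8 13 3 11) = [6, 2, 9, 11, 4, 5, 1, 7, 13, 8, 10, 0, 12, 3]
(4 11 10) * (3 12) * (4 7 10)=[0, 1, 2, 12, 11, 5, 6, 10, 8, 9, 7, 4, 3]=(3 12)(4 11)(7 10)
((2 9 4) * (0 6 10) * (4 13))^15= (2 4 13 9)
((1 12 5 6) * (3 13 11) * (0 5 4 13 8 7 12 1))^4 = (0 5 6)(3 4 8 13 7 11 12)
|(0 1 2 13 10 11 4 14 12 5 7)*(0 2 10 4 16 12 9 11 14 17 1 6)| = 26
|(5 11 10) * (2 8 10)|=5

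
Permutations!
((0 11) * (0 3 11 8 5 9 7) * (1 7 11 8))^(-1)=((0 1 7)(3 8 5 9 11))^(-1)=(0 7 1)(3 11 9 5 8)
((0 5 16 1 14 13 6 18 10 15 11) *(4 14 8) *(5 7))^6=((0 7 5 16 1 8 4 14 13 6 18 10 15 11))^6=(0 4 15 1 18 5 13)(6 7 14 11 8 10 16)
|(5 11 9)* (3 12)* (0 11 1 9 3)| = 12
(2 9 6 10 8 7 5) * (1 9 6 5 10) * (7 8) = (1 9 5 2 6)(7 10) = [0, 9, 6, 3, 4, 2, 1, 10, 8, 5, 7]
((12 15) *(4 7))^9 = (4 7)(12 15)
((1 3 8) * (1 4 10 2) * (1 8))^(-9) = ((1 3)(2 8 4 10))^(-9) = (1 3)(2 10 4 8)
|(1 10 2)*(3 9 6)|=3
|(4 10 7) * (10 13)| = |(4 13 10 7)| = 4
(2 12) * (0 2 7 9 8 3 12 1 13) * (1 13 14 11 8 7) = (0 2 13)(1 14 11 8 3 12)(7 9) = [2, 14, 13, 12, 4, 5, 6, 9, 3, 7, 10, 8, 1, 0, 11]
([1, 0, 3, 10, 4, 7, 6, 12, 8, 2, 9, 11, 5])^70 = [0, 1, 10, 9, 4, 7, 6, 12, 8, 3, 2, 11, 5]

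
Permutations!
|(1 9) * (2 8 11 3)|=|(1 9)(2 8 11 3)|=4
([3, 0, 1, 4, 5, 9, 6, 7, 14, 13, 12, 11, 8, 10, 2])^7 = (0 12 4 14 9 1 10 3 8 5 2 13)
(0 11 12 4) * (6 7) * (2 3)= (0 11 12 4)(2 3)(6 7)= [11, 1, 3, 2, 0, 5, 7, 6, 8, 9, 10, 12, 4]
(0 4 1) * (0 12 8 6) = (0 4 1 12 8 6) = [4, 12, 2, 3, 1, 5, 0, 7, 6, 9, 10, 11, 8]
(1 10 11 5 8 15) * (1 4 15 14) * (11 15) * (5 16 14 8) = (1 10 15 4 11 16 14) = [0, 10, 2, 3, 11, 5, 6, 7, 8, 9, 15, 16, 12, 13, 1, 4, 14]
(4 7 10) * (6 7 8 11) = (4 8 11 6 7 10) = [0, 1, 2, 3, 8, 5, 7, 10, 11, 9, 4, 6]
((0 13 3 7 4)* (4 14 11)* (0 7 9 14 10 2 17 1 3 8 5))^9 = (0 13 8 5)(1 17 2 10 7 4 11 14 9 3)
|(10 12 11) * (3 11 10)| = 2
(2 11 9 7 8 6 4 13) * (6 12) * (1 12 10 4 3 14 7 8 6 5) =[0, 12, 11, 14, 13, 1, 3, 6, 10, 8, 4, 9, 5, 2, 7] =(1 12 5)(2 11 9 8 10 4 13)(3 14 7 6)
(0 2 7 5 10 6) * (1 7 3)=(0 2 3 1 7 5 10 6)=[2, 7, 3, 1, 4, 10, 0, 5, 8, 9, 6]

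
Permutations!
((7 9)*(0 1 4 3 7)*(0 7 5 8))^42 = (9)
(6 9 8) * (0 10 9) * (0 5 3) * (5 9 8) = (0 10 8 6 9 5 3) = [10, 1, 2, 0, 4, 3, 9, 7, 6, 5, 8]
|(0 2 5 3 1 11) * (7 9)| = 6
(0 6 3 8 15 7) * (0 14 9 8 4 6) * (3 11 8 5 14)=(3 4 6 11 8 15 7)(5 14 9)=[0, 1, 2, 4, 6, 14, 11, 3, 15, 5, 10, 8, 12, 13, 9, 7]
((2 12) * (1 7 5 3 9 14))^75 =(1 3)(2 12)(5 14)(7 9)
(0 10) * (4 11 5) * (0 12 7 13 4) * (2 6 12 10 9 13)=[9, 1, 6, 3, 11, 0, 12, 2, 8, 13, 10, 5, 7, 4]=(0 9 13 4 11 5)(2 6 12 7)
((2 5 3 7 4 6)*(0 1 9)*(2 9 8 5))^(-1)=(0 9 6 4 7 3 5 8 1)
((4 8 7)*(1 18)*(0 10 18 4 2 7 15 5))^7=((0 10 18 1 4 8 15 5)(2 7))^7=(0 5 15 8 4 1 18 10)(2 7)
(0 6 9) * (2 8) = [6, 1, 8, 3, 4, 5, 9, 7, 2, 0] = (0 6 9)(2 8)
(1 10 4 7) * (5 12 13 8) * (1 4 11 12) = (1 10 11 12 13 8 5)(4 7) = [0, 10, 2, 3, 7, 1, 6, 4, 5, 9, 11, 12, 13, 8]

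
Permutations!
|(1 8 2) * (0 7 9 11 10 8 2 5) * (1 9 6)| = 10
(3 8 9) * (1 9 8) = (1 9 3) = [0, 9, 2, 1, 4, 5, 6, 7, 8, 3]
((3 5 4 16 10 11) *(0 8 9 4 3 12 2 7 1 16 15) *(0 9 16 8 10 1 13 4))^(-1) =((0 10 11 12 2 7 13 4 15 9)(1 8 16)(3 5))^(-1) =(0 9 15 4 13 7 2 12 11 10)(1 16 8)(3 5)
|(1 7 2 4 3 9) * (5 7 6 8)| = |(1 6 8 5 7 2 4 3 9)| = 9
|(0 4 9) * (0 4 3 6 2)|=4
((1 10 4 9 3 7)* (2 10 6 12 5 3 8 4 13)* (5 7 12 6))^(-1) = (1 7 12 3 5)(2 13 10)(4 8 9)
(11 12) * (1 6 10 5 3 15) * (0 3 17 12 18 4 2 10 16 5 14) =(0 3 15 1 6 16 5 17 12 11 18 4 2 10 14) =[3, 6, 10, 15, 2, 17, 16, 7, 8, 9, 14, 18, 11, 13, 0, 1, 5, 12, 4]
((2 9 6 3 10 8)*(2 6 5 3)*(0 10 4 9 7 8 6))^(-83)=(0 10 6 2 7 8)(3 4 9 5)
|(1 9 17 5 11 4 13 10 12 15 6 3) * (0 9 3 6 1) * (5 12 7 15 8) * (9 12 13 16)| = 15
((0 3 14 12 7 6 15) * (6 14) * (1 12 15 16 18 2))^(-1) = ((0 3 6 16 18 2 1 12 7 14 15))^(-1) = (0 15 14 7 12 1 2 18 16 6 3)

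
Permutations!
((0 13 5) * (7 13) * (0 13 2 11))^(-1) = ((0 7 2 11)(5 13))^(-1) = (0 11 2 7)(5 13)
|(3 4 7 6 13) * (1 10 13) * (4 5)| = 8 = |(1 10 13 3 5 4 7 6)|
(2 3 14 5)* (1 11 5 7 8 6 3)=(1 11 5 2)(3 14 7 8 6)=[0, 11, 1, 14, 4, 2, 3, 8, 6, 9, 10, 5, 12, 13, 7]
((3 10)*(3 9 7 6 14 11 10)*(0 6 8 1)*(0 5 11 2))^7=((0 6 14 2)(1 5 11 10 9 7 8))^7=(0 2 14 6)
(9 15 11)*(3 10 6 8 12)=(3 10 6 8 12)(9 15 11)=[0, 1, 2, 10, 4, 5, 8, 7, 12, 15, 6, 9, 3, 13, 14, 11]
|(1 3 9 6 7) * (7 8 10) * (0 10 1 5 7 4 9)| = |(0 10 4 9 6 8 1 3)(5 7)| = 8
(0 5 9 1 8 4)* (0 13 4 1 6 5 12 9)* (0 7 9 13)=(0 12 13 4)(1 8)(5 7 9 6)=[12, 8, 2, 3, 0, 7, 5, 9, 1, 6, 10, 11, 13, 4]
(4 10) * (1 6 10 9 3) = (1 6 10 4 9 3) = [0, 6, 2, 1, 9, 5, 10, 7, 8, 3, 4]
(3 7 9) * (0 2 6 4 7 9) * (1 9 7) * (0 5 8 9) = (0 2 6 4 1)(3 7 5 8 9) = [2, 0, 6, 7, 1, 8, 4, 5, 9, 3]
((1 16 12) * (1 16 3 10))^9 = ((1 3 10)(12 16))^9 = (12 16)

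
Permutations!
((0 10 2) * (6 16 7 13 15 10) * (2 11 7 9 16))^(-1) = (0 2 6)(7 11 10 15 13)(9 16)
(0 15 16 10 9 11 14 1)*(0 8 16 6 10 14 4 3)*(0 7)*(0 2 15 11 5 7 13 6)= (0 11 4 3 13 6 10 9 5 7 2 15)(1 8 16 14)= [11, 8, 15, 13, 3, 7, 10, 2, 16, 5, 9, 4, 12, 6, 1, 0, 14]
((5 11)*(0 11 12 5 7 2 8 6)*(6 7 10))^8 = (12)(2 7 8)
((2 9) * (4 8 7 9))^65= (9)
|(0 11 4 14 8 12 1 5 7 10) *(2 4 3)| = 12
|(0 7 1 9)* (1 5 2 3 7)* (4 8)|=12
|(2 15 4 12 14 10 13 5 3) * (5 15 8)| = |(2 8 5 3)(4 12 14 10 13 15)| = 12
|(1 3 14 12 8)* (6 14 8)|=3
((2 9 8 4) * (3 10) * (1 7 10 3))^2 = ((1 7 10)(2 9 8 4))^2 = (1 10 7)(2 8)(4 9)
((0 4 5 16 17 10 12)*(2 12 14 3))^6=(0 14 5 2 17)(3 16 12 10 4)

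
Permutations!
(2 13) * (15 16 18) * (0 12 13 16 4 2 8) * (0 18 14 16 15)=(0 12 13 8 18)(2 15 4)(14 16)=[12, 1, 15, 3, 2, 5, 6, 7, 18, 9, 10, 11, 13, 8, 16, 4, 14, 17, 0]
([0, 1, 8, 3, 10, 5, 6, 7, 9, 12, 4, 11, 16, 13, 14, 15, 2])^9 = [0, 1, 16, 3, 10, 5, 6, 7, 2, 8, 4, 11, 9, 13, 14, 15, 12]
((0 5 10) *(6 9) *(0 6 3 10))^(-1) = ((0 5)(3 10 6 9))^(-1) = (0 5)(3 9 6 10)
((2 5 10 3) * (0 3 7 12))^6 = (0 12 7 10 5 2 3) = ((0 3 2 5 10 7 12))^6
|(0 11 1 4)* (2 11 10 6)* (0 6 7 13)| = |(0 10 7 13)(1 4 6 2 11)| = 20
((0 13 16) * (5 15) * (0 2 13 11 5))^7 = ((0 11 5 15)(2 13 16))^7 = (0 15 5 11)(2 13 16)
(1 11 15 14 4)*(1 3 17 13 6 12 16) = (1 11 15 14 4 3 17 13 6 12 16) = [0, 11, 2, 17, 3, 5, 12, 7, 8, 9, 10, 15, 16, 6, 4, 14, 1, 13]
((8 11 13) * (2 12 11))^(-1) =(2 8 13 11 12)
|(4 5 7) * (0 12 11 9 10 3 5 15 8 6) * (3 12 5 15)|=8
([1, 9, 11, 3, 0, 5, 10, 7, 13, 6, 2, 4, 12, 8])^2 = [9, 6, 4, 3, 1, 5, 2, 7, 8, 10, 11, 0, 12, 13]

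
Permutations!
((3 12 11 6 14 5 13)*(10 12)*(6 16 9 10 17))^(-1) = ((3 17 6 14 5 13)(9 10 12 11 16))^(-1) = (3 13 5 14 6 17)(9 16 11 12 10)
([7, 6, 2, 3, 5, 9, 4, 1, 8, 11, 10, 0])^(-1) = [11, 7, 2, 3, 6, 4, 1, 0, 8, 5, 10, 9]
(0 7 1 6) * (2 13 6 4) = (0 7 1 4 2 13 6) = [7, 4, 13, 3, 2, 5, 0, 1, 8, 9, 10, 11, 12, 6]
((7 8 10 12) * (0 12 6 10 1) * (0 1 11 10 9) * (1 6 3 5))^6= (0 3 12 5 7 1 8 6 11 9 10)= ((0 12 7 8 11 10 3 5 1 6 9))^6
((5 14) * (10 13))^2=((5 14)(10 13))^2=(14)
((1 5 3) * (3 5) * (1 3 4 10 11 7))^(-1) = ((1 4 10 11 7))^(-1) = (1 7 11 10 4)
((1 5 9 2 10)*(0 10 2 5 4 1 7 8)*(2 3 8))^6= (10)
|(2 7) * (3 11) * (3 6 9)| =|(2 7)(3 11 6 9)| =4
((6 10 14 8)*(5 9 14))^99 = ((5 9 14 8 6 10))^99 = (5 8)(6 9)(10 14)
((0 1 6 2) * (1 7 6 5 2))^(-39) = (0 1)(2 6)(5 7)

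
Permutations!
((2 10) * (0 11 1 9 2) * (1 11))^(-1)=((11)(0 1 9 2 10))^(-1)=(11)(0 10 2 9 1)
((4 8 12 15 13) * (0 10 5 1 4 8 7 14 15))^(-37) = (0 15 1 12 14 5 8 7 10 13 4)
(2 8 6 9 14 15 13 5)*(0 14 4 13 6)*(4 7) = (0 14 15 6 9 7 4 13 5 2 8) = [14, 1, 8, 3, 13, 2, 9, 4, 0, 7, 10, 11, 12, 5, 15, 6]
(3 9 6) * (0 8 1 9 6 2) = (0 8 1 9 2)(3 6) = [8, 9, 0, 6, 4, 5, 3, 7, 1, 2]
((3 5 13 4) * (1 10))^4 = ((1 10)(3 5 13 4))^4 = (13)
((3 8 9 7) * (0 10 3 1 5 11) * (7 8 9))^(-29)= (0 5 7 9 10 11 1 8 3)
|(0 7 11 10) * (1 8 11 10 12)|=|(0 7 10)(1 8 11 12)|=12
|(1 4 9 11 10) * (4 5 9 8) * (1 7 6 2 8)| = 10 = |(1 5 9 11 10 7 6 2 8 4)|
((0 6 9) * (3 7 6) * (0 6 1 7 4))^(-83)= (0 3 4)(1 7)(6 9)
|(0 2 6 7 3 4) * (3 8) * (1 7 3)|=15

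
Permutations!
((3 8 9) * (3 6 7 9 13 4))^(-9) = ((3 8 13 4)(6 7 9))^(-9) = (3 4 13 8)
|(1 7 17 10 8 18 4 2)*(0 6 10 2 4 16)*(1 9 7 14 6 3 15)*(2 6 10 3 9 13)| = |(0 9 7 17 6 3 15 1 14 10 8 18 16)(2 13)| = 26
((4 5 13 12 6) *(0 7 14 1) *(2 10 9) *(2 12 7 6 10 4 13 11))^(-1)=(0 1 14 7 13 6)(2 11 5 4)(9 10 12)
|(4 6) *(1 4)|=3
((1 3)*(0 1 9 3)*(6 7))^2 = (9) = ((0 1)(3 9)(6 7))^2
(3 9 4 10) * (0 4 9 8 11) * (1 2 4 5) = (0 5 1 2 4 10 3 8 11) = [5, 2, 4, 8, 10, 1, 6, 7, 11, 9, 3, 0]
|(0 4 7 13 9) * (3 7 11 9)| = 12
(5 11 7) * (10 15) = (5 11 7)(10 15) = [0, 1, 2, 3, 4, 11, 6, 5, 8, 9, 15, 7, 12, 13, 14, 10]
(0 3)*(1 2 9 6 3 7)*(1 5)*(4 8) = (0 7 5 1 2 9 6 3)(4 8) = [7, 2, 9, 0, 8, 1, 3, 5, 4, 6]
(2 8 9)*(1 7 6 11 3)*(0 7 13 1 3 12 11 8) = (0 7 6 8 9 2)(1 13)(11 12) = [7, 13, 0, 3, 4, 5, 8, 6, 9, 2, 10, 12, 11, 1]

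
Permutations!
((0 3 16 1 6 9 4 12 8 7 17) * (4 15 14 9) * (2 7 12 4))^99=(0 1 7 3 6 17 16 2)(8 12)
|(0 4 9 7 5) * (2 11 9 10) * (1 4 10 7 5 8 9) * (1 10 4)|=|(0 4 7 8 9 5)(2 11 10)|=6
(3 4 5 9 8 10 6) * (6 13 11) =[0, 1, 2, 4, 5, 9, 3, 7, 10, 8, 13, 6, 12, 11] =(3 4 5 9 8 10 13 11 6)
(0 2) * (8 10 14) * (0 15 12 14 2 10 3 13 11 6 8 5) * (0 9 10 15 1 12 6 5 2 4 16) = (0 15 6 8 3 13 11 5 9 10 4 16)(1 12 14 2) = [15, 12, 1, 13, 16, 9, 8, 7, 3, 10, 4, 5, 14, 11, 2, 6, 0]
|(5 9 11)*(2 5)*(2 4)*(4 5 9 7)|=6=|(2 9 11 5 7 4)|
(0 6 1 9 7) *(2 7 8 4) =(0 6 1 9 8 4 2 7) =[6, 9, 7, 3, 2, 5, 1, 0, 4, 8]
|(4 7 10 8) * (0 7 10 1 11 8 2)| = |(0 7 1 11 8 4 10 2)| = 8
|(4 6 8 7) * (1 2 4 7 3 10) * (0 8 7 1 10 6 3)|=|(10)(0 8)(1 2 4 3 6 7)|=6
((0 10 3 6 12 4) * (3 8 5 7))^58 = ((0 10 8 5 7 3 6 12 4))^58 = (0 7 4 5 12 8 6 10 3)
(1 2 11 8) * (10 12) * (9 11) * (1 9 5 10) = (1 2 5 10 12)(8 9 11) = [0, 2, 5, 3, 4, 10, 6, 7, 9, 11, 12, 8, 1]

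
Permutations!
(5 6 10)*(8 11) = [0, 1, 2, 3, 4, 6, 10, 7, 11, 9, 5, 8] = (5 6 10)(8 11)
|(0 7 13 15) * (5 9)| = 4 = |(0 7 13 15)(5 9)|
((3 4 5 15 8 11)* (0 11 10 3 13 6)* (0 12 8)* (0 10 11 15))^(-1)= (0 5 4 3 10 15)(6 13 11 8 12)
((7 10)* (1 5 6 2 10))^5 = (1 7 10 2 6 5)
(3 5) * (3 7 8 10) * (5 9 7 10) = (3 9 7 8 5 10) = [0, 1, 2, 9, 4, 10, 6, 8, 5, 7, 3]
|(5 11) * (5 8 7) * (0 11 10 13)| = |(0 11 8 7 5 10 13)| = 7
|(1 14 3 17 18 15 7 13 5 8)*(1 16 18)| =28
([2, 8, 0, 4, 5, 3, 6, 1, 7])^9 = (8)(0 2)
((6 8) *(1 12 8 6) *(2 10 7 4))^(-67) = ((1 12 8)(2 10 7 4))^(-67) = (1 8 12)(2 10 7 4)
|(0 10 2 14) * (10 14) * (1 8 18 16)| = 4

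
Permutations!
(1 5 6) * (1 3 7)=(1 5 6 3 7)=[0, 5, 2, 7, 4, 6, 3, 1]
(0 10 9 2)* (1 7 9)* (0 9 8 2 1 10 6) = [6, 7, 9, 3, 4, 5, 0, 8, 2, 1, 10] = (10)(0 6)(1 7 8 2 9)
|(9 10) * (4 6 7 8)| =|(4 6 7 8)(9 10)| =4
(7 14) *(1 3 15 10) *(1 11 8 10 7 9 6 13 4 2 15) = (1 3)(2 15 7 14 9 6 13 4)(8 10 11) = [0, 3, 15, 1, 2, 5, 13, 14, 10, 6, 11, 8, 12, 4, 9, 7]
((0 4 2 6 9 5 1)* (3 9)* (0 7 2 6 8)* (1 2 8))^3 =((0 4 6 3 9 5 2 1 7 8))^3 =(0 3 2 8 6 5 7 4 9 1)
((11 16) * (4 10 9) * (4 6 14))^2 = ((4 10 9 6 14)(11 16))^2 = (16)(4 9 14 10 6)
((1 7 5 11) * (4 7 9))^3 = (1 7)(4 11)(5 9)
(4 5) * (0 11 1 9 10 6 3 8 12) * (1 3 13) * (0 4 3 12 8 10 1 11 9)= (0 9 1)(3 10 6 13 11 12 4 5)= [9, 0, 2, 10, 5, 3, 13, 7, 8, 1, 6, 12, 4, 11]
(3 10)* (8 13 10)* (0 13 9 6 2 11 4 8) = (0 13 10 3)(2 11 4 8 9 6) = [13, 1, 11, 0, 8, 5, 2, 7, 9, 6, 3, 4, 12, 10]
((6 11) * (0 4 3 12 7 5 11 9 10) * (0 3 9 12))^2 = (0 9 3 4 10)(5 6 7 11 12)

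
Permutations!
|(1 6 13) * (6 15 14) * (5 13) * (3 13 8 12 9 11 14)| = |(1 15 3 13)(5 8 12 9 11 14 6)| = 28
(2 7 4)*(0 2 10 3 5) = [2, 1, 7, 5, 10, 0, 6, 4, 8, 9, 3] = (0 2 7 4 10 3 5)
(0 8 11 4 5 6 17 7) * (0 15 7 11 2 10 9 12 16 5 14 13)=(0 8 2 10 9 12 16 5 6 17 11 4 14 13)(7 15)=[8, 1, 10, 3, 14, 6, 17, 15, 2, 12, 9, 4, 16, 0, 13, 7, 5, 11]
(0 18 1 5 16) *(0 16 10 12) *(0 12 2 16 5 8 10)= (0 18 1 8 10 2 16 5)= [18, 8, 16, 3, 4, 0, 6, 7, 10, 9, 2, 11, 12, 13, 14, 15, 5, 17, 1]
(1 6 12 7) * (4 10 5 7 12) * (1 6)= [0, 1, 2, 3, 10, 7, 4, 6, 8, 9, 5, 11, 12]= (12)(4 10 5 7 6)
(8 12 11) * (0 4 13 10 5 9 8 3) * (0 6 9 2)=(0 4 13 10 5 2)(3 6 9 8 12 11)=[4, 1, 0, 6, 13, 2, 9, 7, 12, 8, 5, 3, 11, 10]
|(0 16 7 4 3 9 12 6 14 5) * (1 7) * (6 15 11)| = |(0 16 1 7 4 3 9 12 15 11 6 14 5)| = 13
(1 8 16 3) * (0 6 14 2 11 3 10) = (0 6 14 2 11 3 1 8 16 10) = [6, 8, 11, 1, 4, 5, 14, 7, 16, 9, 0, 3, 12, 13, 2, 15, 10]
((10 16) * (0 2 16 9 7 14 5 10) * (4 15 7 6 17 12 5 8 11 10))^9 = ((0 2 16)(4 15 7 14 8 11 10 9 6 17 12 5))^9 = (4 17 10 14)(5 6 11 7)(8 15 12 9)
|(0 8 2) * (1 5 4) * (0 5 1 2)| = 6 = |(0 8)(2 5 4)|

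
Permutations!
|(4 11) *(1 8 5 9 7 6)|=|(1 8 5 9 7 6)(4 11)|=6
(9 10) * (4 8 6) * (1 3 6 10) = (1 3 6 4 8 10 9) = [0, 3, 2, 6, 8, 5, 4, 7, 10, 1, 9]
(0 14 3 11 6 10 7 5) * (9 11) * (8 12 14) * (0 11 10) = (0 8 12 14 3 9 10 7 5 11 6) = [8, 1, 2, 9, 4, 11, 0, 5, 12, 10, 7, 6, 14, 13, 3]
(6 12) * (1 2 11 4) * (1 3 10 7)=(1 2 11 4 3 10 7)(6 12)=[0, 2, 11, 10, 3, 5, 12, 1, 8, 9, 7, 4, 6]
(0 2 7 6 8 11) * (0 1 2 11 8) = [11, 2, 7, 3, 4, 5, 0, 6, 8, 9, 10, 1] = (0 11 1 2 7 6)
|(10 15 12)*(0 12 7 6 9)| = |(0 12 10 15 7 6 9)| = 7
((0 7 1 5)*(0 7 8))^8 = (8)(1 7 5) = ((0 8)(1 5 7))^8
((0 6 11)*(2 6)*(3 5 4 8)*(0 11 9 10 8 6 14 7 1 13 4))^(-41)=((0 2 14 7 1 13 4 6 9 10 8 3 5))^(-41)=(0 3 10 6 13 7 2 5 8 9 4 1 14)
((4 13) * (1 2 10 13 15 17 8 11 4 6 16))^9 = ((1 2 10 13 6 16)(4 15 17 8 11))^9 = (1 13)(2 6)(4 11 8 17 15)(10 16)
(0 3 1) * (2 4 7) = (0 3 1)(2 4 7) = [3, 0, 4, 1, 7, 5, 6, 2]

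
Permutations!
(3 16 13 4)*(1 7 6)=(1 7 6)(3 16 13 4)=[0, 7, 2, 16, 3, 5, 1, 6, 8, 9, 10, 11, 12, 4, 14, 15, 13]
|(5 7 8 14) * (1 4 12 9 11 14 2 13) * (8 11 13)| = 20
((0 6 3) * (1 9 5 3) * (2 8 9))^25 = ((0 6 1 2 8 9 5 3))^25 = (0 6 1 2 8 9 5 3)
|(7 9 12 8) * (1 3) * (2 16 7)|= |(1 3)(2 16 7 9 12 8)|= 6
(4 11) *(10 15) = (4 11)(10 15) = [0, 1, 2, 3, 11, 5, 6, 7, 8, 9, 15, 4, 12, 13, 14, 10]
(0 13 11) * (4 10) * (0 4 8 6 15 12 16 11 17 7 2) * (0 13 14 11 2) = (0 14 11 4 10 8 6 15 12 16 2 13 17 7) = [14, 1, 13, 3, 10, 5, 15, 0, 6, 9, 8, 4, 16, 17, 11, 12, 2, 7]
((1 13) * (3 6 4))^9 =((1 13)(3 6 4))^9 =(1 13)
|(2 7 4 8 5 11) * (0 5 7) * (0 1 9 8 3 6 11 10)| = 9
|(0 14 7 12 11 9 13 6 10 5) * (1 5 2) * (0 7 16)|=|(0 14 16)(1 5 7 12 11 9 13 6 10 2)|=30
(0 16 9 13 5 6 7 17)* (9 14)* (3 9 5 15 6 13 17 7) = (0 16 14 5 13 15 6 3 9 17) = [16, 1, 2, 9, 4, 13, 3, 7, 8, 17, 10, 11, 12, 15, 5, 6, 14, 0]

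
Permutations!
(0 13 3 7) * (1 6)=(0 13 3 7)(1 6)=[13, 6, 2, 7, 4, 5, 1, 0, 8, 9, 10, 11, 12, 3]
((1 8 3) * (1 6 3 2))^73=(1 8 2)(3 6)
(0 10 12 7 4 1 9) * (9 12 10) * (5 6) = [9, 12, 2, 3, 1, 6, 5, 4, 8, 0, 10, 11, 7] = (0 9)(1 12 7 4)(5 6)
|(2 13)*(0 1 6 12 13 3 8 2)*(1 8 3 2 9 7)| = 8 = |(0 8 9 7 1 6 12 13)|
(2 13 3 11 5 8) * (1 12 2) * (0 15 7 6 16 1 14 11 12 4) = [15, 4, 13, 12, 0, 8, 16, 6, 14, 9, 10, 5, 2, 3, 11, 7, 1] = (0 15 7 6 16 1 4)(2 13 3 12)(5 8 14 11)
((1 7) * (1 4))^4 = (1 7 4)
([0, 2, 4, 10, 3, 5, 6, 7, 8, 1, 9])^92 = (1 4 10)(2 3 9)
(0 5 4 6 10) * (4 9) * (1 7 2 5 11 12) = [11, 7, 5, 3, 6, 9, 10, 2, 8, 4, 0, 12, 1] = (0 11 12 1 7 2 5 9 4 6 10)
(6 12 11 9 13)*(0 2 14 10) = (0 2 14 10)(6 12 11 9 13) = [2, 1, 14, 3, 4, 5, 12, 7, 8, 13, 0, 9, 11, 6, 10]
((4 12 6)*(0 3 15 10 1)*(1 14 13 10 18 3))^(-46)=((0 1)(3 15 18)(4 12 6)(10 14 13))^(-46)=(3 18 15)(4 6 12)(10 13 14)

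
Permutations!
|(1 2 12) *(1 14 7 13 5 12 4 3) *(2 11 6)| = |(1 11 6 2 4 3)(5 12 14 7 13)| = 30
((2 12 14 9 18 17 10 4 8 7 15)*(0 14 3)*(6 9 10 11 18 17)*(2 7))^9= (0 14 10 4 8 2 12 3)(6 18 11 17 9)(7 15)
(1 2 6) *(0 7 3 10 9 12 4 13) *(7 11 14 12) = (0 11 14 12 4 13)(1 2 6)(3 10 9 7) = [11, 2, 6, 10, 13, 5, 1, 3, 8, 7, 9, 14, 4, 0, 12]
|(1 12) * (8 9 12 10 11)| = |(1 10 11 8 9 12)| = 6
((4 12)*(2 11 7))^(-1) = ((2 11 7)(4 12))^(-1) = (2 7 11)(4 12)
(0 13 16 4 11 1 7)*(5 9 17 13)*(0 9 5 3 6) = [3, 7, 2, 6, 11, 5, 0, 9, 8, 17, 10, 1, 12, 16, 14, 15, 4, 13] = (0 3 6)(1 7 9 17 13 16 4 11)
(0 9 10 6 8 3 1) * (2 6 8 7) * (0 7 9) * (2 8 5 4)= [0, 7, 6, 1, 2, 4, 9, 8, 3, 10, 5]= (1 7 8 3)(2 6 9 10 5 4)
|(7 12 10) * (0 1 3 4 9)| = |(0 1 3 4 9)(7 12 10)| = 15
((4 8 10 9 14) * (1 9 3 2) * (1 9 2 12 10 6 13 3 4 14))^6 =(14)(3 13 6 8 4 10 12)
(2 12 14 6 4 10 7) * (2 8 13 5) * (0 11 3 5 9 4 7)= (0 11 3 5 2 12 14 6 7 8 13 9 4 10)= [11, 1, 12, 5, 10, 2, 7, 8, 13, 4, 0, 3, 14, 9, 6]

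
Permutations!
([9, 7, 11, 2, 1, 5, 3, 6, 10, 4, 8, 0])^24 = (0 3 1)(2 7 9)(4 11 6)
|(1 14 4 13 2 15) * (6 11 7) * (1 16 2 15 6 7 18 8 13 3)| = 8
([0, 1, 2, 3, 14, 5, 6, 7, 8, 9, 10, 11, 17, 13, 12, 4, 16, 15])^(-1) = [0, 1, 2, 3, 15, 5, 6, 7, 8, 9, 10, 11, 14, 13, 4, 17, 16, 12]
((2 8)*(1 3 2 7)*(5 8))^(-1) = (1 7 8 5 2 3)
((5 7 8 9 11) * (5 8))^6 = ((5 7)(8 9 11))^6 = (11)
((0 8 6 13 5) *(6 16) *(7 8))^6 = ((0 7 8 16 6 13 5))^6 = (0 5 13 6 16 8 7)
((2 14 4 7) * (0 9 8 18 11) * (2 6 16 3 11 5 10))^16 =((0 9 8 18 5 10 2 14 4 7 6 16 3 11))^16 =(0 8 5 2 4 6 3)(7 16 11 9 18 10 14)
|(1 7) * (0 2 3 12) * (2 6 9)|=6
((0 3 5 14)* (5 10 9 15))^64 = ((0 3 10 9 15 5 14))^64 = (0 3 10 9 15 5 14)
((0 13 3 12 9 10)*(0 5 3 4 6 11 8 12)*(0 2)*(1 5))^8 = (0 10 6 3 12 13 1 11 2 9 4 5 8)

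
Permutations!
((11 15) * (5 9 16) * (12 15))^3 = ((5 9 16)(11 12 15))^3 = (16)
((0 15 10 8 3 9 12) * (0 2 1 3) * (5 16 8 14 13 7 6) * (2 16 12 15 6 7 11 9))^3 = (0 12)(5 8)(6 16)(9 14)(10 11)(13 15)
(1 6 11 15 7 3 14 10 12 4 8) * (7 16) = (1 6 11 15 16 7 3 14 10 12 4 8) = [0, 6, 2, 14, 8, 5, 11, 3, 1, 9, 12, 15, 4, 13, 10, 16, 7]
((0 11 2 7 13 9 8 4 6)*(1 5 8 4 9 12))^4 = ((0 11 2 7 13 12 1 5 8 9 4 6))^4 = (0 13 8)(1 4 2)(5 6 7)(9 11 12)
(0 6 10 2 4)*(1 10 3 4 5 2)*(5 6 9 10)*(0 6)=(0 9 10 1 5 2)(3 4 6)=[9, 5, 0, 4, 6, 2, 3, 7, 8, 10, 1]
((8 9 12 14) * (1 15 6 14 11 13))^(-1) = (1 13 11 12 9 8 14 6 15)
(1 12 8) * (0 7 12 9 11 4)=(0 7 12 8 1 9 11 4)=[7, 9, 2, 3, 0, 5, 6, 12, 1, 11, 10, 4, 8]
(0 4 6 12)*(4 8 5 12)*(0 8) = (4 6)(5 12 8) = [0, 1, 2, 3, 6, 12, 4, 7, 5, 9, 10, 11, 8]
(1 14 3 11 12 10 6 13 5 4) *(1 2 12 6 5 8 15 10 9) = (1 14 3 11 6 13 8 15 10 5 4 2 12 9) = [0, 14, 12, 11, 2, 4, 13, 7, 15, 1, 5, 6, 9, 8, 3, 10]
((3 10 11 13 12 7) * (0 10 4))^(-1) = (0 4 3 7 12 13 11 10)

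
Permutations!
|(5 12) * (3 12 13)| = 4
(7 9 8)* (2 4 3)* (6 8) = (2 4 3)(6 8 7 9) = [0, 1, 4, 2, 3, 5, 8, 9, 7, 6]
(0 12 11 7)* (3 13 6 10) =(0 12 11 7)(3 13 6 10) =[12, 1, 2, 13, 4, 5, 10, 0, 8, 9, 3, 7, 11, 6]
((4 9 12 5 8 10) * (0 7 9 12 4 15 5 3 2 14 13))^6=((0 7 9 4 12 3 2 14 13)(5 8 10 15))^6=(0 2 4)(3 9 13)(5 10)(7 14 12)(8 15)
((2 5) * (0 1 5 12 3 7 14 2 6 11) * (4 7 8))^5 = (2 7 8 12 14 4 3)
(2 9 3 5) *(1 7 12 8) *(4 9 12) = (1 7 4 9 3 5 2 12 8) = [0, 7, 12, 5, 9, 2, 6, 4, 1, 3, 10, 11, 8]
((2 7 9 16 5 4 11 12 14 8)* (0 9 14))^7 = (16)(2 8 14 7) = ((0 9 16 5 4 11 12)(2 7 14 8))^7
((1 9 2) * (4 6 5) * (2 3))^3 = (1 2 3 9)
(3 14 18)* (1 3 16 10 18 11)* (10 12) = [0, 3, 2, 14, 4, 5, 6, 7, 8, 9, 18, 1, 10, 13, 11, 15, 12, 17, 16] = (1 3 14 11)(10 18 16 12)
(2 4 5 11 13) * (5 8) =(2 4 8 5 11 13) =[0, 1, 4, 3, 8, 11, 6, 7, 5, 9, 10, 13, 12, 2]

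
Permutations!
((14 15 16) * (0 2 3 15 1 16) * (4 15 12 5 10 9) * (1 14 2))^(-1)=(0 15 4 9 10 5 12 3 2 16 1)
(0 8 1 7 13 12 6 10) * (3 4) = (0 8 1 7 13 12 6 10)(3 4) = [8, 7, 2, 4, 3, 5, 10, 13, 1, 9, 0, 11, 6, 12]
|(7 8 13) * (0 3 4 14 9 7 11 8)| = 6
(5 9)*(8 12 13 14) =(5 9)(8 12 13 14) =[0, 1, 2, 3, 4, 9, 6, 7, 12, 5, 10, 11, 13, 14, 8]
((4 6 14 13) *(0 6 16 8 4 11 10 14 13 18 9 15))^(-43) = (0 13 10 18 15 6 11 14 9)(4 8 16)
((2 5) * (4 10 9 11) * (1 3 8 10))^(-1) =(1 4 11 9 10 8 3)(2 5)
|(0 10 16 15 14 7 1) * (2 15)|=|(0 10 16 2 15 14 7 1)|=8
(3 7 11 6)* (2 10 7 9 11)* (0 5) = (0 5)(2 10 7)(3 9 11 6) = [5, 1, 10, 9, 4, 0, 3, 2, 8, 11, 7, 6]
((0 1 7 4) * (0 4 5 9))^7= ((0 1 7 5 9))^7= (0 7 9 1 5)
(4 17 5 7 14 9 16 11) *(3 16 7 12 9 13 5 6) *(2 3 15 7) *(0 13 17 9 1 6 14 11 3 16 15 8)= (0 13 5 12 1 6 8)(2 16 3 15 7 11 4 9)(14 17)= [13, 6, 16, 15, 9, 12, 8, 11, 0, 2, 10, 4, 1, 5, 17, 7, 3, 14]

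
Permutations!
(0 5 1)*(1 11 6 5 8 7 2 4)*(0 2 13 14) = (0 8 7 13 14)(1 2 4)(5 11 6) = [8, 2, 4, 3, 1, 11, 5, 13, 7, 9, 10, 6, 12, 14, 0]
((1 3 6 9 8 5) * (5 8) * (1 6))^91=(1 3)(5 6 9)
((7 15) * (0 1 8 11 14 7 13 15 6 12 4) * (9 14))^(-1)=((0 1 8 11 9 14 7 6 12 4)(13 15))^(-1)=(0 4 12 6 7 14 9 11 8 1)(13 15)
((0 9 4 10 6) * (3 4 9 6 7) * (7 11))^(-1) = (0 6)(3 7 11 10 4)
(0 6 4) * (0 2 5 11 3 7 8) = (0 6 4 2 5 11 3 7 8) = [6, 1, 5, 7, 2, 11, 4, 8, 0, 9, 10, 3]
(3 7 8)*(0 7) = (0 7 8 3) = [7, 1, 2, 0, 4, 5, 6, 8, 3]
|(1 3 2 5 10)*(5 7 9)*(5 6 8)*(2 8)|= |(1 3 8 5 10)(2 7 9 6)|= 20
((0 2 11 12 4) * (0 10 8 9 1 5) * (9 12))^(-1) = ((0 2 11 9 1 5)(4 10 8 12))^(-1) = (0 5 1 9 11 2)(4 12 8 10)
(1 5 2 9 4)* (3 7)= (1 5 2 9 4)(3 7)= [0, 5, 9, 7, 1, 2, 6, 3, 8, 4]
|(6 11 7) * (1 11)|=|(1 11 7 6)|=4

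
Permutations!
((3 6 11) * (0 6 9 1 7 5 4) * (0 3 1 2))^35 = ((0 6 11 1 7 5 4 3 9 2))^35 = (0 5)(1 9)(2 7)(3 11)(4 6)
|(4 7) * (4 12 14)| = 4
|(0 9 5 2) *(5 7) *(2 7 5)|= 5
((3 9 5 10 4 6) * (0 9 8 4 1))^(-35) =(10)(3 8 4 6)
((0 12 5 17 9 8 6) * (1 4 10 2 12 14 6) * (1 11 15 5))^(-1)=((0 14 6)(1 4 10 2 12)(5 17 9 8 11 15))^(-1)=(0 6 14)(1 12 2 10 4)(5 15 11 8 9 17)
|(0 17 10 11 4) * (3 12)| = |(0 17 10 11 4)(3 12)| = 10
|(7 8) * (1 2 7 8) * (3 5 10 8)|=|(1 2 7)(3 5 10 8)|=12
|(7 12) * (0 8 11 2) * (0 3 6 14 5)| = |(0 8 11 2 3 6 14 5)(7 12)| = 8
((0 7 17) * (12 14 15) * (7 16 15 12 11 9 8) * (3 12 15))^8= (0 8 15 3 17 9 14 16 7 11 12)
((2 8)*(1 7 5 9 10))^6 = ((1 7 5 9 10)(2 8))^6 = (1 7 5 9 10)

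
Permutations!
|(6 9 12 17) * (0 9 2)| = |(0 9 12 17 6 2)| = 6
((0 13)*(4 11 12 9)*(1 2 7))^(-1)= (0 13)(1 7 2)(4 9 12 11)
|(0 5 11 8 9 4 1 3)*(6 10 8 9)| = 21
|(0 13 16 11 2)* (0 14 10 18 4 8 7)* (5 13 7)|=|(0 7)(2 14 10 18 4 8 5 13 16 11)|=10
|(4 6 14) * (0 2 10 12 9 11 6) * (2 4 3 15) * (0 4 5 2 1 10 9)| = |(0 5 2 9 11 6 14 3 15 1 10 12)| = 12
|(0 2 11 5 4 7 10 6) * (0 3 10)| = 6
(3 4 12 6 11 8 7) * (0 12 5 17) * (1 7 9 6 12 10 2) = (0 10 2 1 7 3 4 5 17)(6 11 8 9) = [10, 7, 1, 4, 5, 17, 11, 3, 9, 6, 2, 8, 12, 13, 14, 15, 16, 0]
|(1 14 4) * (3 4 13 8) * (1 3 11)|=|(1 14 13 8 11)(3 4)|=10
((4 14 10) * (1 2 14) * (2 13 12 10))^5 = (2 14)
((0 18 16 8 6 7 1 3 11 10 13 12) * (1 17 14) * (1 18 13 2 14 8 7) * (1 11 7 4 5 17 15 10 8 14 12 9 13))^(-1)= ((0 1 3 7 15 10 2 12)(4 5 17 14 18 16)(6 11 8)(9 13))^(-1)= (0 12 2 10 15 7 3 1)(4 16 18 14 17 5)(6 8 11)(9 13)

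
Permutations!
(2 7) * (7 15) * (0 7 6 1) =[7, 0, 15, 3, 4, 5, 1, 2, 8, 9, 10, 11, 12, 13, 14, 6] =(0 7 2 15 6 1)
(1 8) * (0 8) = [8, 0, 2, 3, 4, 5, 6, 7, 1] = (0 8 1)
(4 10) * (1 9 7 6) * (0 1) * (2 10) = (0 1 9 7 6)(2 10 4) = [1, 9, 10, 3, 2, 5, 0, 6, 8, 7, 4]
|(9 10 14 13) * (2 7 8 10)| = 7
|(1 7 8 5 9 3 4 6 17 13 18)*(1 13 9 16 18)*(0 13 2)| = 45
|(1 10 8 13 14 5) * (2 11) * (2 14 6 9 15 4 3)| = |(1 10 8 13 6 9 15 4 3 2 11 14 5)| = 13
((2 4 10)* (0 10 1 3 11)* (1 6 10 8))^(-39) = (0 8 1 3 11)(2 4 6 10)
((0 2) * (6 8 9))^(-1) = (0 2)(6 9 8) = ((0 2)(6 8 9))^(-1)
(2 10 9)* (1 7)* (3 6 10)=(1 7)(2 3 6 10 9)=[0, 7, 3, 6, 4, 5, 10, 1, 8, 2, 9]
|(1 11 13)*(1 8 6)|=5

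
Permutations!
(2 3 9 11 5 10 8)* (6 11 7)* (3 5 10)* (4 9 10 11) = (11)(2 5 3 10 8)(4 9 7 6) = [0, 1, 5, 10, 9, 3, 4, 6, 2, 7, 8, 11]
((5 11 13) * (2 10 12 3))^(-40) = (5 13 11)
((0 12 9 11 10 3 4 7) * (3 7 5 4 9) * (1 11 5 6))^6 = (0 6 12 1 3 11 9 10 5 7 4)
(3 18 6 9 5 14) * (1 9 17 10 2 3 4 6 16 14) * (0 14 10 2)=(0 14 4 6 17 2 3 18 16 10)(1 9 5)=[14, 9, 3, 18, 6, 1, 17, 7, 8, 5, 0, 11, 12, 13, 4, 15, 10, 2, 16]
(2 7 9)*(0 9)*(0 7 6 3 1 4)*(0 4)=(0 9 2 6 3 1)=[9, 0, 6, 1, 4, 5, 3, 7, 8, 2]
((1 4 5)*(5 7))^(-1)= (1 5 7 4)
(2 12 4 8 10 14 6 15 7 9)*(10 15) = (2 12 4 8 15 7 9)(6 10 14) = [0, 1, 12, 3, 8, 5, 10, 9, 15, 2, 14, 11, 4, 13, 6, 7]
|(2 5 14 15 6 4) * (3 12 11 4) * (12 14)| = |(2 5 12 11 4)(3 14 15 6)| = 20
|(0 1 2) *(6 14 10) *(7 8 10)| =|(0 1 2)(6 14 7 8 10)| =15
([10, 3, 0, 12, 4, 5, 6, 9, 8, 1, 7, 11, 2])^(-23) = (0 10 7 9 1 3 12 2)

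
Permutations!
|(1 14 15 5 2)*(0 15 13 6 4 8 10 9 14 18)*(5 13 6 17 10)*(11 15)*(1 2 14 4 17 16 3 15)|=|(0 11 1 18)(3 15 13 16)(4 8 5 14 6 17 10 9)|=8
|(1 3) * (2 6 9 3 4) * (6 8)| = 7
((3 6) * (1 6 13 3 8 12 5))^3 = ((1 6 8 12 5)(3 13))^3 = (1 12 6 5 8)(3 13)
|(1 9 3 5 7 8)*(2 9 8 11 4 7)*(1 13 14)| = 12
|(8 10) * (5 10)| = 3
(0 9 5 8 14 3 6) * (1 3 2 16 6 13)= (0 9 5 8 14 2 16 6)(1 3 13)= [9, 3, 16, 13, 4, 8, 0, 7, 14, 5, 10, 11, 12, 1, 2, 15, 6]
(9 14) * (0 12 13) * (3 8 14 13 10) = [12, 1, 2, 8, 4, 5, 6, 7, 14, 13, 3, 11, 10, 0, 9] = (0 12 10 3 8 14 9 13)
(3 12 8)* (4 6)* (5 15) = (3 12 8)(4 6)(5 15) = [0, 1, 2, 12, 6, 15, 4, 7, 3, 9, 10, 11, 8, 13, 14, 5]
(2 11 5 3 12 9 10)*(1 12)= (1 12 9 10 2 11 5 3)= [0, 12, 11, 1, 4, 3, 6, 7, 8, 10, 2, 5, 9]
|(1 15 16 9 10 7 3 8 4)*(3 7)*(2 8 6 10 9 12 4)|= 30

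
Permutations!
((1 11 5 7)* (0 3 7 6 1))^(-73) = (0 7 3)(1 6 5 11) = ((0 3 7)(1 11 5 6))^(-73)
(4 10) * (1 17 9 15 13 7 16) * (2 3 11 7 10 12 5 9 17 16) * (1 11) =(17)(1 16 11 7 2 3)(4 12 5 9 15 13 10) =[0, 16, 3, 1, 12, 9, 6, 2, 8, 15, 4, 7, 5, 10, 14, 13, 11, 17]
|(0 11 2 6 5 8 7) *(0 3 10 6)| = 6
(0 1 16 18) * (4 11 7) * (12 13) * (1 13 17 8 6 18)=(0 13 12 17 8 6 18)(1 16)(4 11 7)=[13, 16, 2, 3, 11, 5, 18, 4, 6, 9, 10, 7, 17, 12, 14, 15, 1, 8, 0]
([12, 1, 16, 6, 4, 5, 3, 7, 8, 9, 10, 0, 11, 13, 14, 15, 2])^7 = (0 12 11)(2 16)(3 6)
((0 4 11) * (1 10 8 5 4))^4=((0 1 10 8 5 4 11))^4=(0 5 1 4 10 11 8)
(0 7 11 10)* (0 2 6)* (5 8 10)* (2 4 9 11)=(0 7 2 6)(4 9 11 5 8 10)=[7, 1, 6, 3, 9, 8, 0, 2, 10, 11, 4, 5]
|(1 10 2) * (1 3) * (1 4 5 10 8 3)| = 7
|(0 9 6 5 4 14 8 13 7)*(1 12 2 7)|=12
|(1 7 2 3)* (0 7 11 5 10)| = 8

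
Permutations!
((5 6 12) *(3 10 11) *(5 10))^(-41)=(3 5 6 12 10 11)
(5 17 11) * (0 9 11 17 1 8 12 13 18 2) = (0 9 11 5 1 8 12 13 18 2) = [9, 8, 0, 3, 4, 1, 6, 7, 12, 11, 10, 5, 13, 18, 14, 15, 16, 17, 2]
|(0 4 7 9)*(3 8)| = |(0 4 7 9)(3 8)| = 4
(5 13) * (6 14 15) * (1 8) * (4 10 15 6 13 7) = (1 8)(4 10 15 13 5 7)(6 14) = [0, 8, 2, 3, 10, 7, 14, 4, 1, 9, 15, 11, 12, 5, 6, 13]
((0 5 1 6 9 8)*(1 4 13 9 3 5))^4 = (0 5 8 3 9 6 13 1 4)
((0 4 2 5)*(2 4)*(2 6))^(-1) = (0 5 2 6)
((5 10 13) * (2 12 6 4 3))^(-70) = (5 13 10)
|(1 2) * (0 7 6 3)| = 4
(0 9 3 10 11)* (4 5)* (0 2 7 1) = (0 9 3 10 11 2 7 1)(4 5) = [9, 0, 7, 10, 5, 4, 6, 1, 8, 3, 11, 2]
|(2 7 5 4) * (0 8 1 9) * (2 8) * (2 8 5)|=4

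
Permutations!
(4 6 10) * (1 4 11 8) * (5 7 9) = (1 4 6 10 11 8)(5 7 9) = [0, 4, 2, 3, 6, 7, 10, 9, 1, 5, 11, 8]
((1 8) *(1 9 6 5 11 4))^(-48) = (1 8 9 6 5 11 4)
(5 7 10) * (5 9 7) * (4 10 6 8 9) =(4 10)(6 8 9 7) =[0, 1, 2, 3, 10, 5, 8, 6, 9, 7, 4]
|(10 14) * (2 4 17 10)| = 5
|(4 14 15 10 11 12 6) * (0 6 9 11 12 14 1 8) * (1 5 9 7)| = |(0 6 4 5 9 11 14 15 10 12 7 1 8)| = 13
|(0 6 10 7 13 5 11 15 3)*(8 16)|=18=|(0 6 10 7 13 5 11 15 3)(8 16)|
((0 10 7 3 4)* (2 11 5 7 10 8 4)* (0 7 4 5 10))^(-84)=(0 2 4)(3 5 10)(7 8 11)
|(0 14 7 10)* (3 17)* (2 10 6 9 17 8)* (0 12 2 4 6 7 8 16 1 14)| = 9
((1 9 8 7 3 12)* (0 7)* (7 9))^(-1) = (0 8 9)(1 12 3 7)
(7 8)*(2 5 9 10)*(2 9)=[0, 1, 5, 3, 4, 2, 6, 8, 7, 10, 9]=(2 5)(7 8)(9 10)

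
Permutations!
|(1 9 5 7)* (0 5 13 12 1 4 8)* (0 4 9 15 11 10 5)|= 18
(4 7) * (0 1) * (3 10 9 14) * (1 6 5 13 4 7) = (0 6 5 13 4 1)(3 10 9 14) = [6, 0, 2, 10, 1, 13, 5, 7, 8, 14, 9, 11, 12, 4, 3]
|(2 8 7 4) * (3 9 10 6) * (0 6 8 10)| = |(0 6 3 9)(2 10 8 7 4)| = 20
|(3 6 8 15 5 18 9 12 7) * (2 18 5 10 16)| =11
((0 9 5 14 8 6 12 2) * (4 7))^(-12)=(0 8)(2 14)(5 12)(6 9)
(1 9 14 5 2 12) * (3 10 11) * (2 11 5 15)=(1 9 14 15 2 12)(3 10 5 11)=[0, 9, 12, 10, 4, 11, 6, 7, 8, 14, 5, 3, 1, 13, 15, 2]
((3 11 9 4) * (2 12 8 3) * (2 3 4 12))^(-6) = (12)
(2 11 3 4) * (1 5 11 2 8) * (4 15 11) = [0, 5, 2, 15, 8, 4, 6, 7, 1, 9, 10, 3, 12, 13, 14, 11] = (1 5 4 8)(3 15 11)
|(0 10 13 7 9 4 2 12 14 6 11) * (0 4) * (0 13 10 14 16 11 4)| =24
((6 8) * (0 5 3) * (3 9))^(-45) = (0 3 9 5)(6 8)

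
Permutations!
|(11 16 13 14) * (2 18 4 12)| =|(2 18 4 12)(11 16 13 14)| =4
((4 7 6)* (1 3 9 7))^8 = (1 9 6)(3 7 4)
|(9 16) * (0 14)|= |(0 14)(9 16)|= 2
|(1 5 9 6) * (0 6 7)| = 6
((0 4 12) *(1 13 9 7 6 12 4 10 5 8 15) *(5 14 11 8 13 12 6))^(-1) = (0 12 1 15 8 11 14 10)(5 7 9 13)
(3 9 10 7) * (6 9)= (3 6 9 10 7)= [0, 1, 2, 6, 4, 5, 9, 3, 8, 10, 7]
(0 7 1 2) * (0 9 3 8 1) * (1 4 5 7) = (0 1 2 9 3 8 4 5 7) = [1, 2, 9, 8, 5, 7, 6, 0, 4, 3]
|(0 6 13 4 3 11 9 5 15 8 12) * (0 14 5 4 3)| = 35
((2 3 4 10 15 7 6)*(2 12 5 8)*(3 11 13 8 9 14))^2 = ((2 11 13 8)(3 4 10 15 7 6 12 5 9 14))^2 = (2 13)(3 10 7 12 9)(4 15 6 5 14)(8 11)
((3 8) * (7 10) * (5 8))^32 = ((3 5 8)(7 10))^32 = (10)(3 8 5)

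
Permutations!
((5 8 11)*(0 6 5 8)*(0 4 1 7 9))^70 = ((0 6 5 4 1 7 9)(8 11))^70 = (11)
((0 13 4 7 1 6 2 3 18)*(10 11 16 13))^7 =((0 10 11 16 13 4 7 1 6 2 3 18))^7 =(0 1 11 2 13 18 7 10 6 16 3 4)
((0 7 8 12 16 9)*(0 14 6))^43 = ((0 7 8 12 16 9 14 6))^43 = (0 12 14 7 16 6 8 9)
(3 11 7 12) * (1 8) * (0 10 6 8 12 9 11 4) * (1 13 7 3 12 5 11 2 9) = (0 10 6 8 13 7 1 5 11 3 4)(2 9) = [10, 5, 9, 4, 0, 11, 8, 1, 13, 2, 6, 3, 12, 7]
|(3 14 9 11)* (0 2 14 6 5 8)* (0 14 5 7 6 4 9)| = 20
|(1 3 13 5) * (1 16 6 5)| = |(1 3 13)(5 16 6)| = 3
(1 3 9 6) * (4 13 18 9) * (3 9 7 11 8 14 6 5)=(1 9 5 3 4 13 18 7 11 8 14 6)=[0, 9, 2, 4, 13, 3, 1, 11, 14, 5, 10, 8, 12, 18, 6, 15, 16, 17, 7]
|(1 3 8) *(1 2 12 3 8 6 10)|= 7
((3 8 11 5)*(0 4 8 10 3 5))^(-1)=((0 4 8 11)(3 10))^(-1)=(0 11 8 4)(3 10)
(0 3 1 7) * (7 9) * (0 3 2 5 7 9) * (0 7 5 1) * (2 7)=(9)(0 7 3)(1 2)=[7, 2, 1, 0, 4, 5, 6, 3, 8, 9]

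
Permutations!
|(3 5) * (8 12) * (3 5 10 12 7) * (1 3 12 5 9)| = |(1 3 10 5 9)(7 12 8)| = 15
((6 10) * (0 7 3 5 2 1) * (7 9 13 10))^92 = (0 13 6 3 2)(1 9 10 7 5)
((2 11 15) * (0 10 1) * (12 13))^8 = (0 1 10)(2 15 11)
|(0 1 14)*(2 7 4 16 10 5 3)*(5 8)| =|(0 1 14)(2 7 4 16 10 8 5 3)| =24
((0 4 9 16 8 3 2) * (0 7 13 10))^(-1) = (0 10 13 7 2 3 8 16 9 4) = ((0 4 9 16 8 3 2 7 13 10))^(-1)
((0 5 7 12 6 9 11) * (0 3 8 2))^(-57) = (0 12 11 2 7 9 8 5 6 3)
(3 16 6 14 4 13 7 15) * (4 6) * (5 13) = (3 16 4 5 13 7 15)(6 14) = [0, 1, 2, 16, 5, 13, 14, 15, 8, 9, 10, 11, 12, 7, 6, 3, 4]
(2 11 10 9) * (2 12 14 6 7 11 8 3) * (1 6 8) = (1 6 7 11 10 9 12 14 8 3 2) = [0, 6, 1, 2, 4, 5, 7, 11, 3, 12, 9, 10, 14, 13, 8]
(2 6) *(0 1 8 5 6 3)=(0 1 8 5 6 2 3)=[1, 8, 3, 0, 4, 6, 2, 7, 5]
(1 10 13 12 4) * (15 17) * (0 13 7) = (0 13 12 4 1 10 7)(15 17) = [13, 10, 2, 3, 1, 5, 6, 0, 8, 9, 7, 11, 4, 12, 14, 17, 16, 15]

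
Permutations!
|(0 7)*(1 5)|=2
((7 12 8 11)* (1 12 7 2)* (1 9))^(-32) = ((1 12 8 11 2 9))^(-32) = (1 2 8)(9 11 12)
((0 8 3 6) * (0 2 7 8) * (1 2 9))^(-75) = (1 7 3 9 2 8 6)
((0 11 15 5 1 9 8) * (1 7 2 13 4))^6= ((0 11 15 5 7 2 13 4 1 9 8))^6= (0 13 11 4 15 1 5 9 7 8 2)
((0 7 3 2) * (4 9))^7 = ((0 7 3 2)(4 9))^7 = (0 2 3 7)(4 9)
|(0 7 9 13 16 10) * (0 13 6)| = 12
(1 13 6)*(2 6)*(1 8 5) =(1 13 2 6 8 5) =[0, 13, 6, 3, 4, 1, 8, 7, 5, 9, 10, 11, 12, 2]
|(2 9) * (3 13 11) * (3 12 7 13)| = |(2 9)(7 13 11 12)| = 4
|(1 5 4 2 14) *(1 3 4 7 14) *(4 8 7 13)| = 20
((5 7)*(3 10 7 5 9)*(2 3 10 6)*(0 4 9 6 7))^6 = ((0 4 9 10)(2 3 7 6))^6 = (0 9)(2 7)(3 6)(4 10)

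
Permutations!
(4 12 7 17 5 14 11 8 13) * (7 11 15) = (4 12 11 8 13)(5 14 15 7 17) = [0, 1, 2, 3, 12, 14, 6, 17, 13, 9, 10, 8, 11, 4, 15, 7, 16, 5]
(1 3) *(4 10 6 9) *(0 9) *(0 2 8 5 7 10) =(0 9 4)(1 3)(2 8 5 7 10 6) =[9, 3, 8, 1, 0, 7, 2, 10, 5, 4, 6]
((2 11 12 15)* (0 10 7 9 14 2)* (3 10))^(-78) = ((0 3 10 7 9 14 2 11 12 15))^(-78) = (0 10 9 2 12)(3 7 14 11 15)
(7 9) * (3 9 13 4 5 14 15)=(3 9 7 13 4 5 14 15)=[0, 1, 2, 9, 5, 14, 6, 13, 8, 7, 10, 11, 12, 4, 15, 3]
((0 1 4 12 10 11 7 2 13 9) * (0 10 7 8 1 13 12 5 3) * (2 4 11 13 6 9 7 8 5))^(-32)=(0 1 4 9 5 12 13)(2 10 3 8 7 6 11)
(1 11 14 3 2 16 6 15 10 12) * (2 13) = (1 11 14 3 13 2 16 6 15 10 12) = [0, 11, 16, 13, 4, 5, 15, 7, 8, 9, 12, 14, 1, 2, 3, 10, 6]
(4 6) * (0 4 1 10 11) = (0 4 6 1 10 11) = [4, 10, 2, 3, 6, 5, 1, 7, 8, 9, 11, 0]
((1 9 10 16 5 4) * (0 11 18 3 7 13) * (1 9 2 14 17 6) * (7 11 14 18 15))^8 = (0 11 1)(2 14 15)(3 6 13)(4 16 9 5 10)(7 18 17)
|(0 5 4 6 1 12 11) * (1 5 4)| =7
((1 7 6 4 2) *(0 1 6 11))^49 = (0 1 7 11)(2 6 4) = ((0 1 7 11)(2 6 4))^49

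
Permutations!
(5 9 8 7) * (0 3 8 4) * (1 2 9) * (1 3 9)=(0 9 4)(1 2)(3 8 7 5)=[9, 2, 1, 8, 0, 3, 6, 5, 7, 4]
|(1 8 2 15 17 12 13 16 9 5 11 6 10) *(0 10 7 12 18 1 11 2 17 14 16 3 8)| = |(0 10 11 6 7 12 13 3 8 17 18 1)(2 15 14 16 9 5)| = 12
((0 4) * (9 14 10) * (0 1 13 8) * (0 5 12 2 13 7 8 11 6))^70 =((0 4 1 7 8 5 12 2 13 11 6)(9 14 10))^70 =(0 8 13 4 5 11 1 12 6 7 2)(9 14 10)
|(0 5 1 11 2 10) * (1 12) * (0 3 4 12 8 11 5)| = |(1 5 8 11 2 10 3 4 12)| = 9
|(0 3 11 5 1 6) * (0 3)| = 5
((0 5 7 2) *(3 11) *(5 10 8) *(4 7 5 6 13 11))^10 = (13)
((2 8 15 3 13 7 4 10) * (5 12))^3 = ((2 8 15 3 13 7 4 10)(5 12))^3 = (2 3 4 8 13 10 15 7)(5 12)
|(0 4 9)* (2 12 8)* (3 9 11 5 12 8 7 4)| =30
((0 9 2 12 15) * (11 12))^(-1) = ((0 9 2 11 12 15))^(-1) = (0 15 12 11 2 9)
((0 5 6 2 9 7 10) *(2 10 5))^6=(0 10 6 5 7 9 2)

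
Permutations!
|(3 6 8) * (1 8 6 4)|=|(1 8 3 4)|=4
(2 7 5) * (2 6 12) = (2 7 5 6 12) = [0, 1, 7, 3, 4, 6, 12, 5, 8, 9, 10, 11, 2]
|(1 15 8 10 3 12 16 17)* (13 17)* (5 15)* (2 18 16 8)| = 8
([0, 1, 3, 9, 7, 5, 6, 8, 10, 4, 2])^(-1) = [0, 1, 10, 2, 9, 5, 6, 4, 7, 3, 8]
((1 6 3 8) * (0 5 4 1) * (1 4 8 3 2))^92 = (0 8 5)(1 2 6)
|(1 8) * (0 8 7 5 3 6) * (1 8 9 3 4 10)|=|(0 9 3 6)(1 7 5 4 10)|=20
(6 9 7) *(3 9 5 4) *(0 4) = (0 4 3 9 7 6 5) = [4, 1, 2, 9, 3, 0, 5, 6, 8, 7]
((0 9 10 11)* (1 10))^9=((0 9 1 10 11))^9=(0 11 10 1 9)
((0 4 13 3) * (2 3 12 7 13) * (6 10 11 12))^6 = ((0 4 2 3)(6 10 11 12 7 13))^6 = (13)(0 2)(3 4)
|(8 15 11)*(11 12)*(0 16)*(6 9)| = |(0 16)(6 9)(8 15 12 11)| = 4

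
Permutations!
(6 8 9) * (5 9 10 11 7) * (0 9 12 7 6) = (0 9)(5 12 7)(6 8 10 11) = [9, 1, 2, 3, 4, 12, 8, 5, 10, 0, 11, 6, 7]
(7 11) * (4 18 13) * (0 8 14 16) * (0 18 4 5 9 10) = (0 8 14 16 18 13 5 9 10)(7 11) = [8, 1, 2, 3, 4, 9, 6, 11, 14, 10, 0, 7, 12, 5, 16, 15, 18, 17, 13]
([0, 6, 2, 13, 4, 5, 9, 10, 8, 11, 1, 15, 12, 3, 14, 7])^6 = (1 10 7 15 11 9 6)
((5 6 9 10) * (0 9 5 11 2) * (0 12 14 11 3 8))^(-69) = ((0 9 10 3 8)(2 12 14 11)(5 6))^(-69) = (0 9 10 3 8)(2 11 14 12)(5 6)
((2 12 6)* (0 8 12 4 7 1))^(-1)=(0 1 7 4 2 6 12 8)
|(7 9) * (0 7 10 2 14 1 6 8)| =|(0 7 9 10 2 14 1 6 8)| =9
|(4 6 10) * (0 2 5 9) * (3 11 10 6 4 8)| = |(0 2 5 9)(3 11 10 8)| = 4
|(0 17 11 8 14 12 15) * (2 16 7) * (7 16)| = |(0 17 11 8 14 12 15)(2 7)| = 14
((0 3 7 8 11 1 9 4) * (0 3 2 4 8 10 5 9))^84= ((0 2 4 3 7 10 5 9 8 11 1))^84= (0 9 3 1 5 4 11 10 2 8 7)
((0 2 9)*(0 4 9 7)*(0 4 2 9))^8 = (0 7 9 4 2)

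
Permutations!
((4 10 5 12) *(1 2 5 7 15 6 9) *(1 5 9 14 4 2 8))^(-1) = ((1 8)(2 9 5 12)(4 10 7 15 6 14))^(-1) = (1 8)(2 12 5 9)(4 14 6 15 7 10)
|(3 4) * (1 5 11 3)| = 5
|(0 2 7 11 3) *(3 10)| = |(0 2 7 11 10 3)| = 6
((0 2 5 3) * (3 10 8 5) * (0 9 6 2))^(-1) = (2 6 9 3)(5 8 10)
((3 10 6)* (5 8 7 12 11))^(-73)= (3 6 10)(5 7 11 8 12)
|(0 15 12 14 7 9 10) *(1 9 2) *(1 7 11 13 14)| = |(0 15 12 1 9 10)(2 7)(11 13 14)| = 6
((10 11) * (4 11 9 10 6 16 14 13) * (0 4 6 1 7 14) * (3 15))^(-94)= (0 14 4 13 11 6 1 16 7)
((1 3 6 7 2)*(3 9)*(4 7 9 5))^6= ((1 5 4 7 2)(3 6 9))^6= (9)(1 5 4 7 2)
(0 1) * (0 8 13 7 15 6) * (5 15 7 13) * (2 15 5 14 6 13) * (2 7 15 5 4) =[1, 8, 5, 3, 2, 4, 0, 15, 14, 9, 10, 11, 12, 7, 6, 13] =(0 1 8 14 6)(2 5 4)(7 15 13)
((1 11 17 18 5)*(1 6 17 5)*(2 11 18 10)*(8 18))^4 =(1 8 18)(2 17 5)(6 11 10)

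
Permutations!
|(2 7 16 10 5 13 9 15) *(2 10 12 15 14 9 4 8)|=10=|(2 7 16 12 15 10 5 13 4 8)(9 14)|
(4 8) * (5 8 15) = [0, 1, 2, 3, 15, 8, 6, 7, 4, 9, 10, 11, 12, 13, 14, 5] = (4 15 5 8)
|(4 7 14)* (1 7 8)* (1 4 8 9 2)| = |(1 7 14 8 4 9 2)| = 7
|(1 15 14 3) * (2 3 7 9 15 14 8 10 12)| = 10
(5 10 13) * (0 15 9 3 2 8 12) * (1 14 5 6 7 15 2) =(0 2 8 12)(1 14 5 10 13 6 7 15 9 3) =[2, 14, 8, 1, 4, 10, 7, 15, 12, 3, 13, 11, 0, 6, 5, 9]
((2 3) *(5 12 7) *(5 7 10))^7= (2 3)(5 12 10)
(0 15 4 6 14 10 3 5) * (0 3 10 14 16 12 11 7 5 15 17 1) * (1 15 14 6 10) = [17, 0, 2, 14, 10, 3, 16, 5, 8, 9, 1, 7, 11, 13, 6, 4, 12, 15] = (0 17 15 4 10 1)(3 14 6 16 12 11 7 5)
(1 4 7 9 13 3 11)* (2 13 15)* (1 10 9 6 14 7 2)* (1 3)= (1 4 2 13)(3 11 10 9 15)(6 14 7)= [0, 4, 13, 11, 2, 5, 14, 6, 8, 15, 9, 10, 12, 1, 7, 3]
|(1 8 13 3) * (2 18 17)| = 12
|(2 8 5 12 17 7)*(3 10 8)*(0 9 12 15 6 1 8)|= 40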